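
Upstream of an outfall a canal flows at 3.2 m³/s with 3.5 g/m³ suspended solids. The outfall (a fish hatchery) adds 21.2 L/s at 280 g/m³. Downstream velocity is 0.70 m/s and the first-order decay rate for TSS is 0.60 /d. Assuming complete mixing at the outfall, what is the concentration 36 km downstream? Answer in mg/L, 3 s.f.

3.72 mg/L

21.2 L/s = 0.0212 m³/s.
After complete mixing, C₀ = (0.0212·280 + 3.2·3.5) / 3.221 = 5.32 mg/L.
Travel time t = 3.6e+04 m / 0.70 m/s = 5.143e+04 s = 0.5952 d.
C = 5.32·exp(−0.60·0.5952) = 5.32·0.6997 = 3.722 mg/L.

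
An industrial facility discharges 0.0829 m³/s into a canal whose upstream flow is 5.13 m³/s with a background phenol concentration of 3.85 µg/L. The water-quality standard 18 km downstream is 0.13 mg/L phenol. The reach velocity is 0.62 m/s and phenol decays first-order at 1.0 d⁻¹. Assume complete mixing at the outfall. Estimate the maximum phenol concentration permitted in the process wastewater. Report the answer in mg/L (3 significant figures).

11.2 mg/L

3.85 µg/L = 0.00385 mg/L.
Travel time to the compliance point: t = 1.8e+04/0.62 = 2.903e+04 s = 0.336 d; decay factor exp(−1.0·0.336) = 0.7146.
So the concentration just after mixing may be at most 0.13/0.7146 = 0.1819 mg/L.
Mass balance: 0.1819·5.213 = 0.0829·Cₑ + 5.13·0.00385.
Cₑ = (0.9483 − 0.01975) / 0.0829 = 11.2 mg/L.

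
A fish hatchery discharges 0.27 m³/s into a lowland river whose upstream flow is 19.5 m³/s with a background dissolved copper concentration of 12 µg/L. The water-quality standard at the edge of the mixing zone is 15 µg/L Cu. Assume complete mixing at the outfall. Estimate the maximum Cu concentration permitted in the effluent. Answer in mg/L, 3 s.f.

0.232 mg/L

12 µg/L = 0.012 mg/L.
15 µg/L = 0.015 mg/L.
Mass balance: 0.015·19.77 = 0.27·Cₑ + 19.5·0.012.
Cₑ = (0.2965 − 0.234) / 0.27 = 0.2317 mg/L.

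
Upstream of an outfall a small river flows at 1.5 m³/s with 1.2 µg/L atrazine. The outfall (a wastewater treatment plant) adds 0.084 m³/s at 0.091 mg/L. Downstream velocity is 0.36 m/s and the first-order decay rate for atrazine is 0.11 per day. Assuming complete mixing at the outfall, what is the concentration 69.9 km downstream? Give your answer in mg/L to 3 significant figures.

1.2 µg/L = 0.0012 mg/L.
After complete mixing, C₀ = (0.084·0.091 + 1.5·0.0012) / 1.584 = 0.005962 mg/L.
Travel time t = 6.99e+04 m / 0.36 m/s = 1.942e+05 s = 2.247 d.
C = 0.005962·exp(−0.11·2.247) = 0.005962·0.781 = 0.004656 mg/L.

0.00466 mg/L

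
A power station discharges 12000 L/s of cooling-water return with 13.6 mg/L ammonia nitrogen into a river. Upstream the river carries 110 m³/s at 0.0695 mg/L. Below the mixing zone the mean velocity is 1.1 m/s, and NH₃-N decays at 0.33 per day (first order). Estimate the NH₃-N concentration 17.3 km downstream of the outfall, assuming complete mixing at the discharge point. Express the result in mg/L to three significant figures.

12000 L/s = 12 m³/s.
After complete mixing, C₀ = (12·13.6 + 110·0.0695) / 122 = 1.4 mg/L.
Travel time t = 1.73e+04 m / 1.1 m/s = 1.573e+04 s = 0.182 d.
C = 1.4·exp(−0.33·0.182) = 1.4·0.9417 = 1.319 mg/L.

1.32 mg/L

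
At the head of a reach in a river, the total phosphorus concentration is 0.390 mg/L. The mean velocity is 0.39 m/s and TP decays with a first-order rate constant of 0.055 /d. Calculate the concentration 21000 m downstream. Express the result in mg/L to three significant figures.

Travel time t = 21000 m / 0.39 m/s = 2.1e+04/0.39 = 5.385e+04 s = 0.6232 d.
First-order decay: C = 0.390·exp(−0.055·0.6232) = 0.390·0.9663 = 0.3769 mg/L.

0.377 mg/L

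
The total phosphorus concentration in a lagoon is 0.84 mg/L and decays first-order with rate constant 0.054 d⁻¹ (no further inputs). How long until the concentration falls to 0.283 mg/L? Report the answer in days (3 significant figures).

t = ln(C₀/C)/k = ln(0.84/0.283)/0.054 = 1.088/0.054 = 20.15 d.

20.1 d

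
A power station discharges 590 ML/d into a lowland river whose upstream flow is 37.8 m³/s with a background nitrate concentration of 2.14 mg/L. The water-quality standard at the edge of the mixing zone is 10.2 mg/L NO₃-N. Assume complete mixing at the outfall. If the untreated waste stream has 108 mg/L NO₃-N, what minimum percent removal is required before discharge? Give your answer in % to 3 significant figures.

49.2 %

590 ML/d = 6.829 m³/s.
Mass balance: 10.2·44.63 = 6.829·Cₑ + 37.8·2.14.
Cₑ = (455.2 − 80.89) / 6.829 = 54.82 mg/L.
Required removal = 1 − 54.82/108 = 49.24 %.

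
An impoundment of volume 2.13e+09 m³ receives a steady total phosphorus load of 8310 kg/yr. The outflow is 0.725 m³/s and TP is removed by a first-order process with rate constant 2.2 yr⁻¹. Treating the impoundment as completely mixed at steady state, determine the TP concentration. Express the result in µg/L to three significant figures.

1.76 µg/L

Outflow Q = 0.725 m³/s × 3.156e+07 s/yr = 2.288e+07 m³/yr.
Steady-state CSTR mass balance: W = Q·C + k·V·C, so C = W/(Q + kV).
Q + kV = 2.288e+07 + 2.2·2.13e+09 = 4.709e+09 m³/yr.
C = 8310/4.709e+09 = 1.765e-06 kg/m³ = 0.001765 mg/L = 1.765 µg/L.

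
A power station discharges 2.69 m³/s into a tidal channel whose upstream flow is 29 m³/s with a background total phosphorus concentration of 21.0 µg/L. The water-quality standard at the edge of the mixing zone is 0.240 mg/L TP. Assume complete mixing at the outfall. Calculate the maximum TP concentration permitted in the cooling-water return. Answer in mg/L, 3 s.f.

2.60 mg/L

21.0 µg/L = 0.021 mg/L.
Mass balance: 0.24·31.69 = 2.69·Cₑ + 29·0.021.
Cₑ = (7.606 − 0.609) / 2.69 = 2.601 mg/L.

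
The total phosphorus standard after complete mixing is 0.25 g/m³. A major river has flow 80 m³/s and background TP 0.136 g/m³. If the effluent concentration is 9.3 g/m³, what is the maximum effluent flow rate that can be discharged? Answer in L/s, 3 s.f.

Mass balance at complete mixing: C_std·(Q_w + Q_r) = Q_w·C_e + Q_r·C_b.
Rearranging, Q_w = Q_r·(C_std − C_b)/(C_e − C_std) = 80·(0.25 − 0.136) / (9.3 − 0.25) = 1.008 m³/s.
= 1008 L/s.

1010 L/s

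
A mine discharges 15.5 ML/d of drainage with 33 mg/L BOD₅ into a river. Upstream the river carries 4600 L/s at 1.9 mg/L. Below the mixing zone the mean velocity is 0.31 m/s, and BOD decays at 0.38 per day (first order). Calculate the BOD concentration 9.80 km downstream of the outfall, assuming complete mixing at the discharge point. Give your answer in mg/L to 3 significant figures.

2.67 mg/L

15.5 ML/d = 0.1794 m³/s.
4600 L/s = 4.6 m³/s.
After complete mixing, C₀ = (0.1794·33 + 4.6·1.9) / 4.779 = 3.067 mg/L.
Travel time t = 9800 m / 0.31 m/s = 3.161e+04 s = 0.3659 d.
C = 3.067·exp(−0.38·0.3659) = 3.067·0.8702 = 2.669 mg/L.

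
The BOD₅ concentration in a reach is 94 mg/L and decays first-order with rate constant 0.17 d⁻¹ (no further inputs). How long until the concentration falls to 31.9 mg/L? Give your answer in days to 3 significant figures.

6.36 d

t = ln(C₀/C)/k = ln(94/31.9)/0.17 = 1.081/0.17 = 6.357 d.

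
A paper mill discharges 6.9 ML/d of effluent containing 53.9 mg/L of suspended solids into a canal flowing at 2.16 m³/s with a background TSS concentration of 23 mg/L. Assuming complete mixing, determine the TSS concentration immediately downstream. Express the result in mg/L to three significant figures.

6.9 ML/d = 0.07986 m³/s.
Conservation of mass across the mixing zone: C = (0.07986·53.9 + 2.16·23) / (0.07986 + 2.16) = 53.98/2.24 = 24.1 mg/L.

24.1 mg/L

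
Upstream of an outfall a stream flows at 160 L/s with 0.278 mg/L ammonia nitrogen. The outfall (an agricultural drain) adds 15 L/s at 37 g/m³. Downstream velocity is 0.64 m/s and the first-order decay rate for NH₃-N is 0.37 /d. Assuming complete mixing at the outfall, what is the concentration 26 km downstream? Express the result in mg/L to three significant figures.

2.88 mg/L

15 L/s = 0.015 m³/s.
160 L/s = 0.16 m³/s.
After complete mixing, C₀ = (0.015·37 + 0.16·0.278) / 0.175 = 3.426 mg/L.
Travel time t = 2.6e+04 m / 0.64 m/s = 4.062e+04 s = 0.4702 d.
C = 3.426·exp(−0.37·0.4702) = 3.426·0.8403 = 2.879 mg/L.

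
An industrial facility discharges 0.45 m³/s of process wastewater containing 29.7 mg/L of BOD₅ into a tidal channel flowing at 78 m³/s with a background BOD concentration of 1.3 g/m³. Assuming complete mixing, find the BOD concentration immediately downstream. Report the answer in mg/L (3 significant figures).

1.46 mg/L

Conservation of mass across the mixing zone: C = (0.45·29.7 + 78·1.3) / (0.45 + 78) = 114.8/78.45 = 1.463 mg/L.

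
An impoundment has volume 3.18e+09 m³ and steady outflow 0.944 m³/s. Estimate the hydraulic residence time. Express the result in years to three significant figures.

Q = 0.944 m³/s × 3.156e+07 s/yr = 2.979e+07 m³/yr.
Hydraulic residence time τ = V/Q = 3.18e+09/2.979e+07 = 106.7 yr.

107 yr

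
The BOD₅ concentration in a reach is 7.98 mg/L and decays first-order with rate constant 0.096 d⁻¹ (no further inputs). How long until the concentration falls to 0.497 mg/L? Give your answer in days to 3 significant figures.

t = ln(C₀/C)/k = ln(7.98/0.497)/0.096 = 2.776/0.096 = 28.92 d.

28.9 d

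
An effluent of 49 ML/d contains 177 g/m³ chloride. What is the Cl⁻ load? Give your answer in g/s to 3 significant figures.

49 ML/d = 0.5671 m³/s.
Mass flux = Q·C = 0.5671 m³/s × 177 g/m³ = 100.4 g/s.

100 g/s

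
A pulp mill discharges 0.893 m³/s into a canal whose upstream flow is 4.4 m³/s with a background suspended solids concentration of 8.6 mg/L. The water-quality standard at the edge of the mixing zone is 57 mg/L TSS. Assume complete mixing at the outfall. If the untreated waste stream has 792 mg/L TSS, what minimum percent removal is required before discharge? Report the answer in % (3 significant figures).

Mass balance: 57·5.293 = 0.893·Cₑ + 4.4·8.6.
Cₑ = (301.7 − 37.84) / 0.893 = 295.5 mg/L.
Required removal = 1 − 295.5/792 = 62.69 %.

62.7 %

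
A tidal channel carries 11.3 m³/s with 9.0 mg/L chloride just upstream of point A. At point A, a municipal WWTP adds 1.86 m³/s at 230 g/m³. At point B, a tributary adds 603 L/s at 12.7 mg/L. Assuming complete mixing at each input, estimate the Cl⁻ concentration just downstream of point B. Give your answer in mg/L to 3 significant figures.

After input A: C = (11.3·9 + 1.86·230) / 13.16 = 40.24 mg/L.
603 L/s = 0.603 m³/s.
After input B: C = (13.16·40.24 + 0.603·12.7) / 13.76 = 39.03 mg/L.

39.0 mg/L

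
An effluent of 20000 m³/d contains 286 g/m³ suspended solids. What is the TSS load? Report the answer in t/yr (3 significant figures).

20000 m³/d = 0.2315 m³/s.
Mass flux = Q·C = 0.2315 m³/s × 286 g/m³ = 66.2 g/s.
= 66.2 g/s × 31.56 = 2089 t/yr.

2090 t/yr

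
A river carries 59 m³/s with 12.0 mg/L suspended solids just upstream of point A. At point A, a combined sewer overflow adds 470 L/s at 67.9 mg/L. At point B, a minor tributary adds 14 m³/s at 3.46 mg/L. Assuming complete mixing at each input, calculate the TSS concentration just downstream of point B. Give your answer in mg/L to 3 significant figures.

10.7 mg/L

470 L/s = 0.47 m³/s.
After input A: C = (59·12 + 0.47·67.9) / 59.47 = 12.44 mg/L.
After input B: C = (59.47·12.44 + 14·3.46) / 73.47 = 10.73 mg/L.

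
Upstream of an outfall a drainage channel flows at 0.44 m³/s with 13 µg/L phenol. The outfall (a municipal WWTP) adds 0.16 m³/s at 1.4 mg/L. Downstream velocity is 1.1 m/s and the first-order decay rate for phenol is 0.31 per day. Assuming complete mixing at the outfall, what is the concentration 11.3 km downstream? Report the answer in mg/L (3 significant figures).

13 µg/L = 0.013 mg/L.
After complete mixing, C₀ = (0.16·1.4 + 0.44·0.013) / 0.6 = 0.3829 mg/L.
Travel time t = 1.13e+04 m / 1.1 m/s = 1.027e+04 s = 0.1189 d.
C = 0.3829·exp(−0.31·0.1189) = 0.3829·0.9638 = 0.369 mg/L.

0.369 mg/L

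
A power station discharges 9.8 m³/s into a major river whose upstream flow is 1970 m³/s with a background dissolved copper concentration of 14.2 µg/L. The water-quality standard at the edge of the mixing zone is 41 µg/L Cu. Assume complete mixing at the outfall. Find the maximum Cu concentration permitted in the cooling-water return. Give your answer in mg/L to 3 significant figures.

14.2 µg/L = 0.0142 mg/L.
41 µg/L = 0.041 mg/L.
Mass balance: 0.041·1980 = 9.8·Cₑ + 1970·0.0142.
Cₑ = (81.17 − 27.97) / 9.8 = 5.428 mg/L.

5.43 mg/L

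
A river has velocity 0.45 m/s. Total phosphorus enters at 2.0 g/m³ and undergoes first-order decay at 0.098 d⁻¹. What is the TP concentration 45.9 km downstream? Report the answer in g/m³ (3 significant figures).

1.78 g/m³

Travel time t = 45.9 km / 0.45 m/s = 4.59e+04/0.45 = 1.02e+05 s = 1.181 d.
First-order decay: C = 2.0·exp(−0.098·1.181) = 2.0·0.8907 = 1.781 g/m³.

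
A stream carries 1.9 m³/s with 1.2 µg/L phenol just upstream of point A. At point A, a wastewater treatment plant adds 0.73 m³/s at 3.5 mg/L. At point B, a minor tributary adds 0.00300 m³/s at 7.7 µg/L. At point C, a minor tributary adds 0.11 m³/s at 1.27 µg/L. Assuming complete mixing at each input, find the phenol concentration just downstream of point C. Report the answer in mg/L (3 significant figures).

1.2 µg/L = 0.0012 mg/L.
After input A: C = (1.9·0.0012 + 0.73·3.5) / 2.63 = 0.9723 mg/L.
7.7 µg/L = 0.0077 mg/L.
After input B: C = (2.63·0.9723 + 0.003·0.0077) / 2.633 = 0.9713 mg/L.
1.27 µg/L = 0.00127 mg/L.
After input C: C = (2.633·0.9713 + 0.11·0.00127) / 2.743 = 0.9324 mg/L.

0.932 mg/L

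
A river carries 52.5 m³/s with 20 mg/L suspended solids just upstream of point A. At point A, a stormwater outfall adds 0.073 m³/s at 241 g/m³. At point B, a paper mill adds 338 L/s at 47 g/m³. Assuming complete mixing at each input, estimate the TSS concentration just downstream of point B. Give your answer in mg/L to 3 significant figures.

20.5 mg/L

After input A: C = (52.5·20 + 0.073·241) / 52.57 = 20.31 mg/L.
338 L/s = 0.338 m³/s.
After input B: C = (52.57·20.31 + 0.338·47) / 52.91 = 20.48 mg/L.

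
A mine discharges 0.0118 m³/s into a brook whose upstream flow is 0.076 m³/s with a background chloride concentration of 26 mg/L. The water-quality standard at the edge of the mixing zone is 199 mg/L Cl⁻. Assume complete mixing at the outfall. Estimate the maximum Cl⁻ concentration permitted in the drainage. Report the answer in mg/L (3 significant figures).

1310 mg/L

Mass balance: 199·0.0878 = 0.0118·Cₑ + 0.076·26.
Cₑ = (17.47 − 1.976) / 0.0118 = 1313 mg/L.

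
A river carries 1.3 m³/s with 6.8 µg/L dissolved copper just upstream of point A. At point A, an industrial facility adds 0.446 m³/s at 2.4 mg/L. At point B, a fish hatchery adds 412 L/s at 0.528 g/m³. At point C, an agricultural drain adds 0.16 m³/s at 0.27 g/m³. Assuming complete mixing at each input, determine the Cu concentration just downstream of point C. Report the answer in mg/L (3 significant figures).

6.8 µg/L = 0.0068 mg/L.
After input A: C = (1.3·0.0068 + 0.446·2.4) / 1.746 = 0.6181 mg/L.
412 L/s = 0.412 m³/s.
After input B: C = (1.746·0.6181 + 0.412·0.528) / 2.158 = 0.6009 mg/L.
After input C: C = (2.158·0.6009 + 0.16·0.27) / 2.318 = 0.5781 mg/L.

0.578 mg/L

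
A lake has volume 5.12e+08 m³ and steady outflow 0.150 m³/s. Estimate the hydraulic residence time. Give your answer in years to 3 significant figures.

108 yr

Q = 0.150 m³/s × 3.156e+07 s/yr = 4.734e+06 m³/yr.
Hydraulic residence time τ = V/Q = 5.12e+08/4.734e+06 = 108.2 yr.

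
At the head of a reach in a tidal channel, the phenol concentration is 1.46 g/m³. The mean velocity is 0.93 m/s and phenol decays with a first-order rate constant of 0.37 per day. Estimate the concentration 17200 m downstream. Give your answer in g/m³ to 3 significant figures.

Travel time t = 17200 m / 0.93 m/s = 1.72e+04/0.93 = 1.849e+04 s = 0.2141 d.
First-order decay: C = 1.46·exp(−0.37·0.2141) = 1.46·0.9239 = 1.349 g/m³.

1.35 g/m³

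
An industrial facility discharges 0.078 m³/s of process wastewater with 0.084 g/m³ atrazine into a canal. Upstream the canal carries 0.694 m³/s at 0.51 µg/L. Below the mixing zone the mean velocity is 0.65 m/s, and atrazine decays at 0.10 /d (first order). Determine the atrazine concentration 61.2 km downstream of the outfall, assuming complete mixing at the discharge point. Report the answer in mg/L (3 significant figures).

0.00802 mg/L

0.51 µg/L = 0.00051 mg/L.
After complete mixing, C₀ = (0.078·0.084 + 0.694·0.00051) / 0.772 = 0.008946 mg/L.
Travel time t = 6.12e+04 m / 0.65 m/s = 9.415e+04 s = 1.09 d.
C = 0.008946·exp(−0.10·1.09) = 0.008946·0.8968 = 0.008022 mg/L.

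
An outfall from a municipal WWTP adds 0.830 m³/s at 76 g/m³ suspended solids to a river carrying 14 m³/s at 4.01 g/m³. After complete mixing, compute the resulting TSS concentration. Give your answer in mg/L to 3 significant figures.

8.04 mg/L

Flow-weighted mixing gives C = (0.83·76 + 14·4.01) / (0.83 + 14) = 119.2/14.83 = 8.039 mg/L.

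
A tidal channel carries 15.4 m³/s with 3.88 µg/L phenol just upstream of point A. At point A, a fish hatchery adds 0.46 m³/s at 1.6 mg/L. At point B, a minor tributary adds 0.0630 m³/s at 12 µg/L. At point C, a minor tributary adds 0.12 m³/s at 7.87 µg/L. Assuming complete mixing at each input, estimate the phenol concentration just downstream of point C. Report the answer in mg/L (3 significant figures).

0.0497 mg/L

3.88 µg/L = 0.00388 mg/L.
After input A: C = (15.4·0.00388 + 0.46·1.6) / 15.86 = 0.05017 mg/L.
12 µg/L = 0.012 mg/L.
After input B: C = (15.86·0.05017 + 0.063·0.012) / 15.92 = 0.05002 mg/L.
7.87 µg/L = 0.00787 mg/L.
After input C: C = (15.92·0.05002 + 0.12·0.00787) / 16.04 = 0.04971 mg/L.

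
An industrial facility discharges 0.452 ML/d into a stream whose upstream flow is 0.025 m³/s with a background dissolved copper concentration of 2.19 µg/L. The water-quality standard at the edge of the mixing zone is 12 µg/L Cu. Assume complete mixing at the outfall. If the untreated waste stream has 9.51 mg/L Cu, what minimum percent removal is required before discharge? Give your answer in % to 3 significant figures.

0.452 ML/d = 0.005231 m³/s.
2.19 µg/L = 0.00219 mg/L.
12 µg/L = 0.012 mg/L.
Mass balance: 0.012·0.03023 = 0.005231·Cₑ + 0.025·0.00219.
Cₑ = (0.0003628 − 5.475e-05) / 0.005231 = 0.05888 mg/L.
Required removal = 1 − 0.05888/9.51 = 99.38 %.

99.4 %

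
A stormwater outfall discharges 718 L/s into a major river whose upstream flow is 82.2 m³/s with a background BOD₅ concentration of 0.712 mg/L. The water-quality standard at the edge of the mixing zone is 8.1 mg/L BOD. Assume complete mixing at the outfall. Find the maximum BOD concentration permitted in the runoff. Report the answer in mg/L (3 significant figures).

854 mg/L

718 L/s = 0.718 m³/s.
Mass balance: 8.1·82.92 = 0.718·Cₑ + 82.2·0.712.
Cₑ = (671.6 − 58.53) / 0.718 = 853.9 mg/L.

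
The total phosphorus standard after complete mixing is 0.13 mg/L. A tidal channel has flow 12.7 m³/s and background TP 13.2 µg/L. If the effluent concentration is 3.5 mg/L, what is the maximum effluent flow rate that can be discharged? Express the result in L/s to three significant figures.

13.2 µg/L = 0.0132 mg/L.
Mass balance at complete mixing: C_std·(Q_w + Q_r) = Q_w·C_e + Q_r·C_b.
Rearranging, Q_w = Q_r·(C_std − C_b)/(C_e − C_std) = 12.7·(0.13 − 0.0132) / (3.5 − 0.13) = 0.4402 m³/s.
= 440.2 L/s.

440 L/s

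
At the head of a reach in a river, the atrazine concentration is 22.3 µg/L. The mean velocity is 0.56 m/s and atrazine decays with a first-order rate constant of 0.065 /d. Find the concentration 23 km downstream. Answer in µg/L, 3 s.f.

21.6 µg/L

Travel time t = 23 km / 0.56 m/s = 2.3e+04/0.56 = 4.107e+04 s = 0.4754 d.
First-order decay: C = 22.3·exp(−0.065·0.4754) = 22.3·0.9696 = 21.62 µg/L.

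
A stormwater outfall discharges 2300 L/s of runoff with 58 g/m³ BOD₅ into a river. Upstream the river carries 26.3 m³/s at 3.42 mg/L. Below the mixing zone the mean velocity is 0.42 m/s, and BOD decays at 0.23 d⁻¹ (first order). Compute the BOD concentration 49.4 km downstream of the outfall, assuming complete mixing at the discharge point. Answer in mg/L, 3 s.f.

2300 L/s = 2.3 m³/s.
After complete mixing, C₀ = (2.3·58 + 26.3·3.42) / 28.6 = 7.809 mg/L.
Travel time t = 4.94e+04 m / 0.42 m/s = 1.176e+05 s = 1.361 d.
C = 7.809·exp(−0.23·1.361) = 7.809·0.7312 = 5.71 mg/L.

5.71 mg/L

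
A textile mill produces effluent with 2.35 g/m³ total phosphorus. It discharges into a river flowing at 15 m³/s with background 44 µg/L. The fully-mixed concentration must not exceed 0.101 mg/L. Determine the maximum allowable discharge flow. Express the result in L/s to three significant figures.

44 µg/L = 0.044 mg/L.
Mass balance at complete mixing: C_std·(Q_w + Q_r) = Q_w·C_e + Q_r·C_b.
Rearranging, Q_w = Q_r·(C_std − C_b)/(C_e − C_std) = 15·(0.101 − 0.044) / (2.35 − 0.101) = 0.3802 m³/s.
= 380.2 L/s.

380 L/s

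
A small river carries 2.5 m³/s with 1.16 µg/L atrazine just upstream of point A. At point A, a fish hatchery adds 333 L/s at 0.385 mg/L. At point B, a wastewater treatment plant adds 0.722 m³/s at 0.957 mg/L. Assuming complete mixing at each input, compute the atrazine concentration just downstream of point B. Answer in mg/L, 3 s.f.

0.231 mg/L

1.16 µg/L = 0.00116 mg/L.
333 L/s = 0.333 m³/s.
After input A: C = (2.5·0.00116 + 0.333·0.385) / 2.833 = 0.04628 mg/L.
After input B: C = (2.833·0.04628 + 0.722·0.957) / 3.555 = 0.2312 mg/L.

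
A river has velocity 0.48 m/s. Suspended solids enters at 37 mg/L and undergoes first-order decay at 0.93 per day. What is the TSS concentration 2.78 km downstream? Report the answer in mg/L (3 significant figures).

34.8 mg/L

Travel time t = 2.78 km / 0.48 m/s = 2780/0.48 = 5792 s = 0.06703 d.
First-order decay: C = 37·exp(−0.93·0.06703) = 37·0.9396 = 34.76 mg/L.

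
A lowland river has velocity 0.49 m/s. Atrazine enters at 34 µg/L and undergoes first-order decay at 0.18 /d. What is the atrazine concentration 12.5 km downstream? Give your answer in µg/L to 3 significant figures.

Travel time t = 12.5 km / 0.49 m/s = 1.25e+04/0.49 = 2.551e+04 s = 0.2953 d.
First-order decay: C = 34·exp(−0.18·0.2953) = 34·0.9482 = 32.24 µg/L.

32.2 µg/L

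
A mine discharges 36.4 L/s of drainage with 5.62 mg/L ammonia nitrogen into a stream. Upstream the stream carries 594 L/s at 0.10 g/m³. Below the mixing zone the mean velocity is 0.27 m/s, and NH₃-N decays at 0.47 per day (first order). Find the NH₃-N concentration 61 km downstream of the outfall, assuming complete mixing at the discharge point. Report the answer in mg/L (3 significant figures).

36.4 L/s = 0.0364 m³/s.
594 L/s = 0.594 m³/s.
After complete mixing, C₀ = (0.0364·5.62 + 0.594·0.1) / 0.6304 = 0.4187 mg/L.
Travel time t = 6.1e+04 m / 0.27 m/s = 2.259e+05 s = 2.615 d.
C = 0.4187·exp(−0.47·2.615) = 0.4187·0.2926 = 0.1225 mg/L.

0.123 mg/L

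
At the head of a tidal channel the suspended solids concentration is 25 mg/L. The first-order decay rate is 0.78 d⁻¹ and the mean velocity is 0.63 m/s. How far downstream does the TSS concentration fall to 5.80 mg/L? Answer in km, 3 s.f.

102 km

From C = C₀·e^(−kt), t = ln(C₀/C)/k = ln(25/5.80)/0.78 = 1.461/0.78 = 1.873 d.
Distance = v·t = 0.63 m/s × 1.618e+05 s = 1.02e+05 m = 102 km.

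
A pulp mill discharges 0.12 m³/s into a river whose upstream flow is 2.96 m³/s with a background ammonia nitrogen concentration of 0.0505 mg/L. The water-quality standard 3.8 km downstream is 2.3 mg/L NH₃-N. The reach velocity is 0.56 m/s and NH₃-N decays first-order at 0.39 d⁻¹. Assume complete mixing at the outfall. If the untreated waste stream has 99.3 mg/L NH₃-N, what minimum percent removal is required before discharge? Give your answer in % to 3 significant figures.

Travel time to the compliance point: t = 3800/0.56 = 6786 s = 0.07854 d; decay factor exp(−0.39·0.07854) = 0.9698.
So the concentration just after mixing may be at most 2.3/0.9698 = 2.372 mg/L.
Mass balance: 2.372·3.08 = 0.12·Cₑ + 2.96·0.0505.
Cₑ = (7.304 − 0.1495) / 0.12 = 59.62 mg/L.
Required removal = 1 − 59.62/99.3 = 39.96 %.

40.0 %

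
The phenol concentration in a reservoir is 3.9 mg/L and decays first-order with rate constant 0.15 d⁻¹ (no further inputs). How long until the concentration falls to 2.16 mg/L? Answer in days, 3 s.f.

3.94 d

t = ln(C₀/C)/k = ln(3.9/2.16)/0.15 = 0.5909/0.15 = 3.939 d.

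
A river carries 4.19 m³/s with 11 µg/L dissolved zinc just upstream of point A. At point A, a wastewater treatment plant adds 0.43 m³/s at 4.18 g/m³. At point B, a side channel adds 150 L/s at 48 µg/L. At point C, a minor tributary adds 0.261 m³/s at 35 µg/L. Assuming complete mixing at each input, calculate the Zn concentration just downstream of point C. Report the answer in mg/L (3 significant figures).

11 µg/L = 0.011 mg/L.
After input A: C = (4.19·0.011 + 0.43·4.18) / 4.62 = 0.399 mg/L.
150 L/s = 0.15 m³/s.
48 µg/L = 0.048 mg/L.
After input B: C = (4.62·0.399 + 0.15·0.048) / 4.77 = 0.388 mg/L.
35 µg/L = 0.035 mg/L.
After input C: C = (4.77·0.388 + 0.261·0.035) / 5.031 = 0.3697 mg/L.

0.370 mg/L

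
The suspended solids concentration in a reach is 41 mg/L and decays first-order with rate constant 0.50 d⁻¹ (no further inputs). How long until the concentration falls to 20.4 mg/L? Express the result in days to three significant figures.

t = ln(C₀/C)/k = ln(41/20.4)/0.50 = 0.698/0.50 = 1.396 d.

1.40 d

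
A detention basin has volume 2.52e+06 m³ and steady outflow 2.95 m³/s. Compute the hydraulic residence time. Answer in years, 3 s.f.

Q = 2.95 m³/s × 3.156e+07 s/yr = 9.309e+07 m³/yr.
Hydraulic residence time τ = V/Q = 2.52e+06/9.309e+07 = 0.02707 yr.

0.0271 yr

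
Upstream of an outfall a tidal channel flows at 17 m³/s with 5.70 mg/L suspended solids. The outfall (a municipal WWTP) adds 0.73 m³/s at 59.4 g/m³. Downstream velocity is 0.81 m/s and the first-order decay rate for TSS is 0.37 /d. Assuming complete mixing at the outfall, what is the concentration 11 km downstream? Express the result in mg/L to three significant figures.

After complete mixing, C₀ = (0.73·59.4 + 17·5.7) / 17.73 = 7.911 mg/L.
Travel time t = 1.1e+04 m / 0.81 m/s = 1.358e+04 s = 0.1572 d.
C = 7.911·exp(−0.37·0.1572) = 7.911·0.9435 = 7.464 mg/L.

7.46 mg/L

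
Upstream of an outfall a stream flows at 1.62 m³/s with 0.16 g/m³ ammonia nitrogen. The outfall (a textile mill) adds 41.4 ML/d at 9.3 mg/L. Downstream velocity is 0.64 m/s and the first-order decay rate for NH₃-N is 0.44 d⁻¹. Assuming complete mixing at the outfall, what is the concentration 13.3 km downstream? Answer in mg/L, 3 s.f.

41.4 ML/d = 0.4792 m³/s.
After complete mixing, C₀ = (0.4792·9.3 + 1.62·0.16) / 2.099 = 2.246 mg/L.
Travel time t = 1.33e+04 m / 0.64 m/s = 2.078e+04 s = 0.2405 d.
C = 2.246·exp(−0.44·0.2405) = 2.246·0.8996 = 2.021 mg/L.

2.02 mg/L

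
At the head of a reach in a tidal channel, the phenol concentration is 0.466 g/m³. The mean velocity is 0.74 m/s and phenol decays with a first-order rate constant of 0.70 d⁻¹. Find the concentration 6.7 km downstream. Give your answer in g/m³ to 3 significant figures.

Travel time t = 6.7 km / 0.74 m/s = 6700/0.74 = 9054 s = 0.1048 d.
First-order decay: C = 0.466·exp(−0.70·0.1048) = 0.466·0.9293 = 0.433 g/m³.

0.433 g/m³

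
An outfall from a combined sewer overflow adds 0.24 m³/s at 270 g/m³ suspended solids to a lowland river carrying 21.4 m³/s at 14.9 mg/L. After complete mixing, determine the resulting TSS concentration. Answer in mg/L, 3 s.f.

17.7 mg/L

Conservation of mass across the mixing zone: C = (0.24·270 + 21.4·14.9) / (0.24 + 21.4) = 383.7/21.64 = 17.73 mg/L.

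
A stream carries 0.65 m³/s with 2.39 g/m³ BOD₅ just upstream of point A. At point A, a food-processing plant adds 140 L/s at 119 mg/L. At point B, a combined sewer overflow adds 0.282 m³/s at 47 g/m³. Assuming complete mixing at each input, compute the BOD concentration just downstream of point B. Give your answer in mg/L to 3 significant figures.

140 L/s = 0.14 m³/s.
After input A: C = (0.65·2.39 + 0.14·119) / 0.79 = 23.06 mg/L.
After input B: C = (0.79·23.06 + 0.282·47) / 1.072 = 29.35 mg/L.

29.4 mg/L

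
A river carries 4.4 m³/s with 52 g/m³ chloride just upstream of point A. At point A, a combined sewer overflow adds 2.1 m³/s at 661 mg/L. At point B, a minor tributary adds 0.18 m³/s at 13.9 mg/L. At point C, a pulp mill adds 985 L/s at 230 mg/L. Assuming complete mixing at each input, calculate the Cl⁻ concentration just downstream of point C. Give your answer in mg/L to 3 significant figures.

241 mg/L

After input A: C = (4.4·52 + 2.1·661) / 6.5 = 248.8 mg/L.
After input B: C = (6.5·248.8 + 0.18·13.9) / 6.68 = 242.4 mg/L.
985 L/s = 0.985 m³/s.
After input C: C = (6.68·242.4 + 0.985·230) / 7.665 = 240.8 mg/L.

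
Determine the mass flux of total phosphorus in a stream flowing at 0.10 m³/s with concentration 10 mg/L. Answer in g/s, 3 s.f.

1.00 g/s

Mass flux = Q·C = 0.1 m³/s × 10 g/m³ = 1 g/s.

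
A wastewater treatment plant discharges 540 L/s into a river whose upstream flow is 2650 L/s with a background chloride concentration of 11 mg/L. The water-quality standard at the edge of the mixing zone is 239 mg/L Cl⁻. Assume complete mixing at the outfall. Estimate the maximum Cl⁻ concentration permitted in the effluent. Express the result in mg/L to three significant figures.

1360 mg/L

540 L/s = 0.54 m³/s.
2650 L/s = 2.65 m³/s.
Mass balance: 239·3.19 = 0.54·Cₑ + 2.65·11.
Cₑ = (762.4 − 29.15) / 0.54 = 1358 mg/L.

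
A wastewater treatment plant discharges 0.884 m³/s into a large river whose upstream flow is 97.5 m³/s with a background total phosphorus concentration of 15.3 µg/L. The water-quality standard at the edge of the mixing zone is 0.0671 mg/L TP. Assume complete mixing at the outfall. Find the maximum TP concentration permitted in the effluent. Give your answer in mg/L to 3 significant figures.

5.78 mg/L

15.3 µg/L = 0.0153 mg/L.
Mass balance: 0.0671·98.38 = 0.884·Cₑ + 97.5·0.0153.
Cₑ = (6.602 − 1.492) / 0.884 = 5.78 mg/L.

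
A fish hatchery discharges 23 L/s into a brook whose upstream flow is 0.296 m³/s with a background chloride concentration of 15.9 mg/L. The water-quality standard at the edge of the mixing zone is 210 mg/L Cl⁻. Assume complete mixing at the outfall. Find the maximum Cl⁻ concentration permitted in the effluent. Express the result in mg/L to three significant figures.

23 L/s = 0.023 m³/s.
Mass balance: 210·0.319 = 0.023·Cₑ + 0.296·15.9.
Cₑ = (66.99 − 4.706) / 0.023 = 2708 mg/L.

2710 mg/L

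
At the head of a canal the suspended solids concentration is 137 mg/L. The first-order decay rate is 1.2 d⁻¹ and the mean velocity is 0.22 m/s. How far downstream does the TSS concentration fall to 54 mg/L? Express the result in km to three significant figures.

From C = C₀·e^(−kt), t = ln(C₀/C)/k = ln(137/54)/1.2 = 0.931/1.2 = 0.7758 d.
Distance = v·t = 0.22 m/s × 6.703e+04 s = 1.475e+04 m = 14.75 km.

14.7 km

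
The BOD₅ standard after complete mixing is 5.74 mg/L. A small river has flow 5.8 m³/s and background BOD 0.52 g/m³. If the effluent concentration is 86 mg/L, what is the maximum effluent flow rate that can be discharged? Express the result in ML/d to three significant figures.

Mass balance at complete mixing: C_std·(Q_w + Q_r) = Q_w·C_e + Q_r·C_b.
Rearranging, Q_w = Q_r·(C_std − C_b)/(C_e − C_std) = 5.8·(5.74 − 0.52) / (86 − 5.74) = 0.3772 m³/s.
= 32.59 ML/d.

32.6 ML/d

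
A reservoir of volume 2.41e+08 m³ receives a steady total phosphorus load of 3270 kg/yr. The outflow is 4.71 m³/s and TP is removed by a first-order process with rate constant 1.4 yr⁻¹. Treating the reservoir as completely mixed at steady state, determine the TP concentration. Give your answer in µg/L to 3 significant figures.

Outflow Q = 4.71 m³/s × 3.156e+07 s/yr = 1.486e+08 m³/yr.
Steady-state CSTR mass balance: W = Q·C + k·V·C, so C = W/(Q + kV).
Q + kV = 1.486e+08 + 1.4·2.41e+08 = 4.86e+08 m³/yr.
C = 3270/4.86e+08 = 6.728e-06 kg/m³ = 0.006728 mg/L = 6.728 µg/L.

6.73 µg/L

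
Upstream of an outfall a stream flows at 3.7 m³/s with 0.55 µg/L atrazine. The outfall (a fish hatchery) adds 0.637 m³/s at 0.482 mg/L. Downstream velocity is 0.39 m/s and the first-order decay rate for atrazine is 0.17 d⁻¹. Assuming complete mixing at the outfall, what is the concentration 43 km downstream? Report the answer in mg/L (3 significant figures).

0.55 µg/L = 0.00055 mg/L.
After complete mixing, C₀ = (0.637·0.482 + 3.7·0.00055) / 4.337 = 0.07126 mg/L.
Travel time t = 4.3e+04 m / 0.39 m/s = 1.103e+05 s = 1.276 d.
C = 0.07126·exp(−0.17·1.276) = 0.07126·0.805 = 0.05737 mg/L.

0.0574 mg/L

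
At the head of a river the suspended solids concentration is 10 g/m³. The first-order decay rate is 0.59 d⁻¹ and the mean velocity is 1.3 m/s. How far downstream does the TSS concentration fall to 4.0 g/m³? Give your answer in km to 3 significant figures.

From C = C₀·e^(−kt), t = ln(C₀/C)/k = ln(10/4.0)/0.59 = 0.9163/0.59 = 1.553 d.
Distance = v·t = 1.3 m/s × 1.342e+05 s = 1.744e+05 m = 174.4 km.

174 km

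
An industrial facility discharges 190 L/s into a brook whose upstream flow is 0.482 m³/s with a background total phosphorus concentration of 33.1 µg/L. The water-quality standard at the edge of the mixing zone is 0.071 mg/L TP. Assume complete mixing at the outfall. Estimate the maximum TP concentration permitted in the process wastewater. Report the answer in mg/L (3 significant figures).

0.167 mg/L

190 L/s = 0.19 m³/s.
33.1 µg/L = 0.0331 mg/L.
Mass balance: 0.071·0.672 = 0.19·Cₑ + 0.482·0.0331.
Cₑ = (0.04771 − 0.01595) / 0.19 = 0.1671 mg/L.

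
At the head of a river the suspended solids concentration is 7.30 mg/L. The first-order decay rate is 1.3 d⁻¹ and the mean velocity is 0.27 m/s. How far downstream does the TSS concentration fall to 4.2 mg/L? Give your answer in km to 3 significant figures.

9.92 km

From C = C₀·e^(−kt), t = ln(C₀/C)/k = ln(7.30/4.2)/1.3 = 0.5528/1.3 = 0.4252 d.
Distance = v·t = 0.27 m/s × 3.674e+04 s = 9920 m = 9.92 km.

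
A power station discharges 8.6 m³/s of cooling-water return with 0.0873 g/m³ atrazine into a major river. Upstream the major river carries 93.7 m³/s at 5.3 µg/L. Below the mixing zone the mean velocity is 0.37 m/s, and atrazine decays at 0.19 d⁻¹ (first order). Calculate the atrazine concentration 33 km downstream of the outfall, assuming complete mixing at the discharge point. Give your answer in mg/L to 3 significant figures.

5.3 µg/L = 0.0053 mg/L.
After complete mixing, C₀ = (8.6·0.0873 + 93.7·0.0053) / 102.3 = 0.01219 mg/L.
Travel time t = 3.3e+04 m / 0.37 m/s = 8.919e+04 s = 1.032 d.
C = 0.01219·exp(−0.19·1.032) = 0.01219·0.8219 = 0.01002 mg/L.

0.0100 mg/L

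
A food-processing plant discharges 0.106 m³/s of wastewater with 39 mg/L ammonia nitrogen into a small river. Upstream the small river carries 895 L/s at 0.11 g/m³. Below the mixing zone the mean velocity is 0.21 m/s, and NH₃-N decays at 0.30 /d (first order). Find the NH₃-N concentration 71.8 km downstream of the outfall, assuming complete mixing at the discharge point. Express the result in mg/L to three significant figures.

895 L/s = 0.895 m³/s.
After complete mixing, C₀ = (0.106·39 + 0.895·0.11) / 1.001 = 4.228 mg/L.
Travel time t = 7.18e+04 m / 0.21 m/s = 3.419e+05 s = 3.957 d.
C = 4.228·exp(−0.30·3.957) = 4.228·0.3051 = 1.29 mg/L.

1.29 mg/L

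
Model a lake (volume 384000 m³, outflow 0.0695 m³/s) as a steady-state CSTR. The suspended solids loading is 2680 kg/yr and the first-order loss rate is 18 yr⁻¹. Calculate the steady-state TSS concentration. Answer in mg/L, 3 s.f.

Outflow Q = 0.0695 m³/s × 3.156e+07 s/yr = 2.193e+06 m³/yr.
Steady-state CSTR mass balance: W = Q·C + k·V·C, so C = W/(Q + kV).
Q + kV = 2.193e+06 + 18·384000 = 9.105e+06 m³/yr.
C = 2680/9.105e+06 = 0.0002943 kg/m³ = 0.2943 mg/L.

0.294 mg/L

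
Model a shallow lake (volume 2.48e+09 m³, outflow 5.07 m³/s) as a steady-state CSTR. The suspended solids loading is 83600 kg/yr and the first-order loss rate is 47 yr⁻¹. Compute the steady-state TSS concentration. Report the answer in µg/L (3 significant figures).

0.716 µg/L

Outflow Q = 5.07 m³/s × 3.156e+07 s/yr = 1.6e+08 m³/yr.
Steady-state CSTR mass balance: W = Q·C + k·V·C, so C = W/(Q + kV).
Q + kV = 1.6e+08 + 47·2.48e+09 = 1.167e+11 m³/yr.
C = 83600/1.167e+11 = 7.162e-07 kg/m³ = 0.0007162 mg/L = 0.7162 µg/L.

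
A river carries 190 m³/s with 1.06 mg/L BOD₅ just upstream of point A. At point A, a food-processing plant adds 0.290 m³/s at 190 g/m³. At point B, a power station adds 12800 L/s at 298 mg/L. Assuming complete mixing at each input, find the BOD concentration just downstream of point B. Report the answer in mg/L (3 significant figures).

After input A: C = (190·1.06 + 0.29·190) / 190.3 = 1.348 mg/L.
12800 L/s = 12.8 m³/s.
After input B: C = (190.3·1.348 + 12.8·298) / 203.1 = 20.04 mg/L.

20.0 mg/L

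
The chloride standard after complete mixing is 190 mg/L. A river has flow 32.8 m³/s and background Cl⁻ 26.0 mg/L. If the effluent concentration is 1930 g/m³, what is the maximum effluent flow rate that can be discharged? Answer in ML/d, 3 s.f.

Mass balance at complete mixing: C_std·(Q_w + Q_r) = Q_w·C_e + Q_r·C_b.
Rearranging, Q_w = Q_r·(C_std − C_b)/(C_e − C_std) = 32.8·(190 − 26) / (1930 − 190) = 3.091 m³/s.
= 267.1 ML/d.

267 ML/d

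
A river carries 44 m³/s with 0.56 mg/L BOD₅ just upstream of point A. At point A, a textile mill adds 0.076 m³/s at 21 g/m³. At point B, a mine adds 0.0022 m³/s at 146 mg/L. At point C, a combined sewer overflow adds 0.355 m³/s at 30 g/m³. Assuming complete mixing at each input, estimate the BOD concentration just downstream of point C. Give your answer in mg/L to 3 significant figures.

After input A: C = (44·0.56 + 0.076·21) / 44.08 = 0.5952 mg/L.
After input B: C = (44.08·0.5952 + 0.0022·146) / 44.08 = 0.6025 mg/L.
After input C: C = (44.08·0.6025 + 0.355·30) / 44.43 = 0.8374 mg/L.

0.837 mg/L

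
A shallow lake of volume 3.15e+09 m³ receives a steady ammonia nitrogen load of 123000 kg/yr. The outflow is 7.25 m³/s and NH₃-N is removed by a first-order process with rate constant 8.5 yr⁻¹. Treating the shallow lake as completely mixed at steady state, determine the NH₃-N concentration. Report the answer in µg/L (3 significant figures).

Outflow Q = 7.25 m³/s × 3.156e+07 s/yr = 2.288e+08 m³/yr.
Steady-state CSTR mass balance: W = Q·C + k·V·C, so C = W/(Q + kV).
Q + kV = 2.288e+08 + 8.5·3.15e+09 = 2.7e+10 m³/yr.
C = 123000/2.7e+10 = 4.555e-06 kg/m³ = 0.004555 mg/L = 4.555 µg/L.

4.55 µg/L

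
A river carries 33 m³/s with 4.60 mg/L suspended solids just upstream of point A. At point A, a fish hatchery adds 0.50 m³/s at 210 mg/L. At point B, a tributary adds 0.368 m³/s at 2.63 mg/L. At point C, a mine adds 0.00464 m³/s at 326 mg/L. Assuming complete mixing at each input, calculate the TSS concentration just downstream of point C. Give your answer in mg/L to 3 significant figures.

7.65 mg/L

After input A: C = (33·4.6 + 0.5·210) / 33.5 = 7.666 mg/L.
After input B: C = (33.5·7.666 + 0.368·2.63) / 33.87 = 7.611 mg/L.
After input C: C = (33.87·7.611 + 0.00464·326) / 33.87 = 7.655 mg/L.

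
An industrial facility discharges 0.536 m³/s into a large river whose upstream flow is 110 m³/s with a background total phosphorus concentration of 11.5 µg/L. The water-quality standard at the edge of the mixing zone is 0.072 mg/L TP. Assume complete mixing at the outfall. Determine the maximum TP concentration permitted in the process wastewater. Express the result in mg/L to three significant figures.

11.5 µg/L = 0.0115 mg/L.
Mass balance: 0.072·110.5 = 0.536·Cₑ + 110·0.0115.
Cₑ = (7.959 − 1.265) / 0.536 = 12.49 mg/L.

12.5 mg/L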